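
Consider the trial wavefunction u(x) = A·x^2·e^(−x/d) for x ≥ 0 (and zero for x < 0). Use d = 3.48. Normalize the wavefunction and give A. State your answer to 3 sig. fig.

The normalization condition is ∫|u|² dx = 1 from 0 to ∞.
Recall ∫₀^∞ x^m e^(−x/β) dx = m!·β^(m+1), with u = A·x^2·e^(−x/d), the integral evaluates to A²·[3·d^5/4].
Hence A² = 1/[3·d^5/4].
With d = 3.48: A² = 0.002612 and A = 0.05111.

A ≈ 0.0511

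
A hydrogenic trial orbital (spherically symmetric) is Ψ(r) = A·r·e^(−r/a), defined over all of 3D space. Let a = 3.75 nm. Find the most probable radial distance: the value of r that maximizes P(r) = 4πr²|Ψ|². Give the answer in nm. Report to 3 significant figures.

The maximum of P(r) = 4πr²|Ψ|² occurs where its derivative vanishes.
Solving yields r = 2·a.
With a = 3.75, the most probable radial distance is 7.500 nm.

r ≈ 7.50 nm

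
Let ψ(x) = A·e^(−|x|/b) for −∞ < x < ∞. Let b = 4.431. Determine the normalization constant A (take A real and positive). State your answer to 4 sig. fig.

A ≈ 0.4751

The normalization condition is ∫|ψ|² dx = 1 from −∞ to ∞.
With ∫₀^∞ x^0 e^(−αx) dx = 0!/α^1, with ψ = A·e^(−|x|/b), the integral evaluates to A²·[b].
So A² = (b)^(−1).
With b = 4.431: A² = 0.22568 and A = 0.47506.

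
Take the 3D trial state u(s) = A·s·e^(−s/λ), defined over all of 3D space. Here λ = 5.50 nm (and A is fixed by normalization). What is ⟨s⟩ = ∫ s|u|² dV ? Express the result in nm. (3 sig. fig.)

⟨s⟩ = ∫ s |u|² 4πs² ds over the full domain.
Recall ∫₀^∞ s^m e^(−s/β) ds = m!·β^(m+1), since the A² factors cancel between numerator and denominator, ⟨s⟩ = 5·λ/2.
With λ = 5.50, ⟨s⟩ = 13.75.

⟨s⟩ ≈ 13.8 nm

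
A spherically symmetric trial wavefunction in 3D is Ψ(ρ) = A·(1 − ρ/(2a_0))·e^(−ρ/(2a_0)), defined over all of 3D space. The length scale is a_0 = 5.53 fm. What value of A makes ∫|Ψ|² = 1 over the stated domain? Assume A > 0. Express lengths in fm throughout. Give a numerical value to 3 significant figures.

A ≈ 0.0153 fm^(-3/2)

Require ∫ |Ψ|² 4πρ² dρ = 1 over the whole domain.
(Spherical symmetry: dV = 4πρ² dρ.)
With Ψ = A·(1 − ρ/(2a_0))·e^(−ρ/(2a_0)), the integral evaluates to A²·[8·π·a_0^3].
So A² = (8·π·a_0^3)^(−1).
Plugging in a_0 = 5.53 yields A = 0.01534.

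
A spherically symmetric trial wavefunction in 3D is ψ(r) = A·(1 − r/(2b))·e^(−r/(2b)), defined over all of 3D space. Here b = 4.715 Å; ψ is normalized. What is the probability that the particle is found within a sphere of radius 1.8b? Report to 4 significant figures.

P = ∫ |ψ|² 4πr² dr over r ≤ 1.8b.
Normalization gives A² = 1/(8·π·b^3).
Let u = r/b; then A², 4π and the length scale all cancel, so P = ∫_{0}^{1.8} u^2·(1 - u/2)^2·e^(-u) du ÷ ∫_{0}^{∞} u^2·(1 - u/2)^2·e^(-u) du.
An antiderivative of u^2·(1 - u/2)^2·e^(-u) is -(u^4/4 + u^2 + 2·u + 2)·e^(-u); evaluating from 0 to 1.8 gives ≈ 0.104947, while the full integral is 2.
Taking the ratio yields P = 0.052474.

P ≈ 0.05247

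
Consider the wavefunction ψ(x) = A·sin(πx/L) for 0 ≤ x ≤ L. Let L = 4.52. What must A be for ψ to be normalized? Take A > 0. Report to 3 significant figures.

A ≈ 0.665

Normalization requires ∫|ψ|² dx = 1, integrated from 0 to L.
Using sin²θ = (1 − cos 2θ)/2, with ψ = A·sin(πx/L), the integral evaluates to A²·[L/2].
Setting this equal to 1 gives A² = 1/(L/2).
Plugging in L = 4.52 yields A = 0.6652.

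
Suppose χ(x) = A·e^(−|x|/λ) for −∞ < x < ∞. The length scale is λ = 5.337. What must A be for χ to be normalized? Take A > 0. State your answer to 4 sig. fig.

The normalization condition is ∫|χ|² dx = 1 from −∞ to ∞.
Carrying out the integral gives A² · λ.
So A² = (λ)^(−1).
Substituting λ = 5.337 gives A² = 0.18737, so A = 0.43286.

A ≈ 0.4329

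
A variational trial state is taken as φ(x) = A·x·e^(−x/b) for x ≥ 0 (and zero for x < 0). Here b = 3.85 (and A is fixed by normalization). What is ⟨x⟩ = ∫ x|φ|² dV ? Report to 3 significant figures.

⟨x⟩ ≈ 5.78

⟨x⟩ = ∫ x |φ|² dx over the full domain.
Recall ∫₀^∞ x^m e^(−x/β) dx = m!·β^(m+1), evaluating both integrals, ⟨x⟩ = 3·b/2.
With b = 3.85, ⟨x⟩ = 5.775.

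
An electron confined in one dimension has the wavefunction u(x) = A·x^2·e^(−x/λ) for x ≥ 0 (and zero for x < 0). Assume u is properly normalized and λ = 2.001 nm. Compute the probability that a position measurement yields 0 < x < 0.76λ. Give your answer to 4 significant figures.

P ≈ 0.01953

P = ∫_{0}^{0.76λ} |u(x)|² dx.
With A² fixed by ∫|u|² = 1, i.e. A² = (3·λ^5/4)^(−1), substitute and integrate.
Substituting t = x/λ, A² and the length scale cancel in the ratio: P = ∫_{0}^{0.76} t^4·e^(-2·t) dt / ∫_{0}^{∞} t^4·e^(-2·t) dt.
With ∫ t^4·e^(-2·t) dt = -(t^4/2 + t^3 + 3·t^2/2 + 3·t/2 + 3/4)·e^(-2·t) + C, the region integral is ≈ 0.0146498 and the full one is 3/4.
Evaluating gives P = 0.019533.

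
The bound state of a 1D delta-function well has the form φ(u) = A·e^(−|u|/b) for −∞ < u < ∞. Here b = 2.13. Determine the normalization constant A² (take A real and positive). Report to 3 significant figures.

A^2 ≈ 0.469

We need A² ∫|f|² du = 1, taking the integral from −∞ to ∞.
With ∫₀^∞ u^0 e^(−αu) du = 0!/α^1, ∫|φ|² du = A²·(b).
Hence A² = 1/[b].
With b = 2.13: A² = 0.4695 and A = 0.6852.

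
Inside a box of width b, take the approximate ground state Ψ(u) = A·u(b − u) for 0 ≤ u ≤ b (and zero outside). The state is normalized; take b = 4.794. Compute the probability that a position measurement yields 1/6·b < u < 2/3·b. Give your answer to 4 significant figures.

P ≈ 0.7546

P = ∫_{1/6·b}^{2/3·b} |Ψ(u)|² du.
The normalization integral ∫|Ψ|²du over the whole domain equals b^5/30·A², and A² cancels in the ratio.
Substituting t = u/b, A² and the length scale cancel in the ratio: P = ∫_{1/6}^{2/3} t^2·(1 - t)^2 dt / ∫_{0}^{1} t^2·(1 - t)^2 dt.
An antiderivative of t^2·(1 - t)^2 is t^3·(6·t^2 - 15·t + 10)/30; evaluating from 1/6 to 2/3 gives 163/6480, while the full integral is 1/30.
The result is P = 163/216.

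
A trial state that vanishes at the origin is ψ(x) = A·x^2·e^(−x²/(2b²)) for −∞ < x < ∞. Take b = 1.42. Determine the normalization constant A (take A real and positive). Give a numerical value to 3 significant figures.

A ≈ 0.361

The normalization condition is ∫|ψ|² dx = 1 from −∞ to ∞.
Using the Gaussian integral ∫_{−∞}^{∞} e^(−αx²) dx = √(π/α), the integral (without the A² prefactor) comes out to 3·√(π)·b^5/4.
So A² = (3·√(π)·b^5/4)^(−1).
With b = 1.42: A² = 0.1303 and A = 0.3610.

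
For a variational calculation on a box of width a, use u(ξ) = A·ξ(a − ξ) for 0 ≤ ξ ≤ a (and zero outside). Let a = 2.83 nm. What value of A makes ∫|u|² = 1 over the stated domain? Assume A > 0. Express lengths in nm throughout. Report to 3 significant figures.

A ≈ 0.407 nm^(-5/2)

The normalization condition is ∫|u|² dξ = 1 from 0 to a.
Expanding the polynomial and integrating term by term, carrying out the integral gives A² · a^5/30.
Setting this equal to 1 gives A² = 1/(a^5/30).
Plugging in a = 2.83 yields A = 0.4065.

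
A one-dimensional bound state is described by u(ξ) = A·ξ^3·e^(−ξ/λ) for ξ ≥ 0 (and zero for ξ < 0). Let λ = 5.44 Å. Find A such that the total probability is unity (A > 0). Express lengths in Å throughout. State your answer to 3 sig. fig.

The normalization condition is ∫|u|² dξ = 1 from 0 to ∞.
Using ∫₀^∞ ξⁿ e^(−αξ) dξ = n!/αⁿ⁺¹, ∫|u|² dξ = A²·(45·λ^7/8).
Hence A² = 1/[45·λ^7/8].
Plugging in λ = 5.44 yields A = 0.001123.

A ≈ 0.00112 Å^(-7/2)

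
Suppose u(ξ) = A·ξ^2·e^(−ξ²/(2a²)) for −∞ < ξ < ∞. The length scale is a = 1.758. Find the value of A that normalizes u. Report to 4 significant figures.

We need A² ∫|f|² dξ = 1, taking the integral from −∞ to ∞.
With u = A·ξ^2·e^(−ξ²/(2a²)), the integral evaluates to A²·[3·√(π)·a^5/4].
Setting this equal to 1 gives A² = 1/(3·√(π)·a^5/4).
Substituting a = 1.758 gives A² = 0.044799, so A = 0.21166.

A ≈ 0.2117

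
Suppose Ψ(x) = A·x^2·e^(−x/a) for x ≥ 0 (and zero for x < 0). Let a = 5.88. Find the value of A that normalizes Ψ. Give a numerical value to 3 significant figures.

A ≈ 0.0138

Normalization requires ∫|Ψ|² dx = 1, integrated from 0 to ∞.
∫|Ψ|² dx = A²·(3·a^5/4).
Setting this equal to 1 gives A² = 1/(3·a^5/4).
With a = 5.88: A² = 0.0001897 and A = 0.01377.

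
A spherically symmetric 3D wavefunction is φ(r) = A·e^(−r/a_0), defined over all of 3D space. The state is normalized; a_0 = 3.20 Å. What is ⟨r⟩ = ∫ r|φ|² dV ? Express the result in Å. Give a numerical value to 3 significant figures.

⟨r⟩ = ∫ r |φ|² 4πr² dr over the full domain.
Evaluating both integrals, ⟨r⟩ = 3·a_0/2.
Putting a_0 = 3.20 gives 4.800.

⟨r⟩ ≈ 4.80 Å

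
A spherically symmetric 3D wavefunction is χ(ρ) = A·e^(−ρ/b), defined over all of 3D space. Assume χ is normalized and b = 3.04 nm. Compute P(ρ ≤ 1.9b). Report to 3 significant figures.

P ≈ 0.731

With dV = 4πρ²dρ, the probability is ∫|χ|² dV over ρ ≤ 1.9b.
Normalization gives A² = 1/(π·b^3).
Let u = ρ/b; then A², 4π and the length scale all cancel, so P = ∫_{0}^{1.9} u^2·e^(-2·u) du ÷ ∫_{0}^{∞} u^2·e^(-2·u) du.
Using ∫ u^2·e^(-2·u) du = -(2·u^2 + 2·u + 1)·e^(-2·u)/4, the numerator is 1/4 - 601·e^(-19/5)/200 and the denominator is 1/4.
The region integral divided by the full integral gives P = 0.7311.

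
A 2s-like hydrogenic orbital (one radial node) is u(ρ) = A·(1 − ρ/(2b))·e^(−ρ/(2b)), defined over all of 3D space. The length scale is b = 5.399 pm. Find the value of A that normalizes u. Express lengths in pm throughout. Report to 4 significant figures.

Normalization requires ∫|u|² 4πρ² dρ = 1, integrated from 0 to ∞.
The angular integral contributes 4π, leaving ∫₀^∞ ρ²|u|² dρ.
∫|u|² 4πρ² dρ = A²·(8·π·b^3).
With b = 5.399: A² = 0.00025283 and A = 0.015900.

A ≈ 0.01590 pm^(-3/2)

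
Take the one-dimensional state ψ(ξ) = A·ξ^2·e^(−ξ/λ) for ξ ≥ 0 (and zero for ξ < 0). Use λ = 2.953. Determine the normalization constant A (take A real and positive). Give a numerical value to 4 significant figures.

The normalization condition is ∫|ψ|² dξ = 1 from 0 to ∞.
With ψ = A·ξ^2·e^(−ξ/λ), the integral evaluates to A²·[3·λ^5/4].
Hence A² = 1/[3·λ^5/4].
With λ = 2.953: A² = 0.0059377 and A = 0.077057.

A ≈ 0.07706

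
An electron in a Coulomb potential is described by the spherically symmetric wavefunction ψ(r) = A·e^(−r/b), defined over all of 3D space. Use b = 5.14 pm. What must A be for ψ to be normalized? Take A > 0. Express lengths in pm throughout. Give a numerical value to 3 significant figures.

A ≈ 0.0484 pm^(-3/2)

The normalization condition is ∫|ψ|² 4πr² dr = 1 from 0 to ∞.
With ψ = A·e^(−r/b), the integral evaluates to A²·[π·b^3].
Substituting b = 5.14 gives A² = 0.002344, so A = 0.04842.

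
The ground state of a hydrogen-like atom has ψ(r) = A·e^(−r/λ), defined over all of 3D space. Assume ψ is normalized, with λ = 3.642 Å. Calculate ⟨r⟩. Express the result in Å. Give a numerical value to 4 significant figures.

By definition ⟨r⟩ = ∫ r |ψ(r)|² 4πr² dr.
Using ∫₀^∞ rⁿ e^(−αr) dr = n!/αⁿ⁺¹, the ratio of the moment integral to the normalization integral gives ⟨r⟩ = 3·λ/2.
With λ = 3.642, ⟨r⟩ = 5.4630.

⟨r⟩ ≈ 5.463 Å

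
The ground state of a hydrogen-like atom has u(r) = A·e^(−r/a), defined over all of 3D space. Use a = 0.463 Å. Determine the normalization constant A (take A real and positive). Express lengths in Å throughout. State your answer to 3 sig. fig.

A ≈ 1.79 Å^(-3/2)

Require ∫ |u|² 4πr² dr = 1 over the whole domain.
In 3D with spherical symmetry the volume element is 4πr² dr.
Using ∫₀^∞ rⁿ e^(−αr) dr = n!/αⁿ⁺¹, ∫|u|² 4πr² dr = A²·(π·a^3).
So A² = (π·a^3)^(−1).
Plugging in a = 0.463 yields A = 1.791.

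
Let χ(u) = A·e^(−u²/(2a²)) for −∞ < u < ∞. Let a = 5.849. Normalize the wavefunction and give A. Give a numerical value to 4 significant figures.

Normalization requires ∫|χ|² du = 1, integrated from −∞ to ∞.
With χ = A·e^(−u²/(2a²)), the integral evaluates to A²·[√(π)·a].
Substituting a = 5.849 gives A² = 0.096459, so A = 0.31058.

A ≈ 0.3106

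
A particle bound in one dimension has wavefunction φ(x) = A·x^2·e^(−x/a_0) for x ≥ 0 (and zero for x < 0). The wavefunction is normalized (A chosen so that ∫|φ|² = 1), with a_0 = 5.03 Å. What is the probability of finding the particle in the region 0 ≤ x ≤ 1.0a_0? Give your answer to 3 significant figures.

P ≈ 0.0527

|φ|² is the probability density, so P = ∫_{0}^{1.0a_0} |φ|² dx.
Since A² = 1/(3·a_0^5/4), this is the region integral divided by the full normalization integral.
Substituting u = x/a_0, A² and the length scale cancel in the ratio: P = ∫_{0}^{1.0} u^4·e^(-2·u) du / ∫_{0}^{∞} u^4·e^(-2·u) du.
Using ∫ u^4·e^(-2·u) du = -(u^4/2 + u^3 + 3·u^2/2 + 3·u/2 + 3/4)·e^(-2·u), the numerator is 3/4 - 21·e^(-2)/4 and the denominator is 3/4.
Taking the ratio, P = 0.05265.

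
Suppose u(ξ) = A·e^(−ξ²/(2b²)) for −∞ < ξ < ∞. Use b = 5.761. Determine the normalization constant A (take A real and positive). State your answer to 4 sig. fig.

The normalization condition is ∫|u|² dξ = 1 from −∞ to ∞.
With ∫_{−∞}^{∞} ξ^(2m) e^(−αξ²) dξ = (2m−1)!!·√π / (2^m α^(m+1/2)), carrying out the integral gives A² · √(π)·b.
Hence A² = 1/[√(π)·b].
Plugging in b = 5.761 yields A = 0.31294.

A ≈ 0.3129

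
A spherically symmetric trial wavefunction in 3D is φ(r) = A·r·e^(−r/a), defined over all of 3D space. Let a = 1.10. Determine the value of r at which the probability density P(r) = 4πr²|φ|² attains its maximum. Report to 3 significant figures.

r ≈ 2.20

Differentiate P(r) = 4πr²|φ|² with respect to r and set to zero.
This gives r = 2·a.
With a = 1.10, the most probable radial distance is 2.200.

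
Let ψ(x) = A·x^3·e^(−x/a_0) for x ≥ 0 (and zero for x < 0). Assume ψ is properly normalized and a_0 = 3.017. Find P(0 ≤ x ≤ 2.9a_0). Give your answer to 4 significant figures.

The probability is P = ∫ |ψ|² dx over [0, 2.9a_0].
The normalization integral ∫|ψ|²dx over the whole domain equals 45·a_0^7/8·A², and A² cancels in the ratio.
Let u = x/a_0; then A² and the length scale cancel, so P = ∫_{0}^{2.9} u^6·e^(-2·u) du ÷ ∫_{0}^{∞} u^6·e^(-2·u) du.
Using ∫ u^6·e^(-2·u) du = -(4·u^6 + 12·u^5 + 30·u^4 + 60·u^3 + 90·u^2 + 90·u + 45)·e^(-2·u)/8, the numerator is ≈ 2.03405 and the denominator is 45/8.
Evaluating gives P = 0.36161.

P ≈ 0.3616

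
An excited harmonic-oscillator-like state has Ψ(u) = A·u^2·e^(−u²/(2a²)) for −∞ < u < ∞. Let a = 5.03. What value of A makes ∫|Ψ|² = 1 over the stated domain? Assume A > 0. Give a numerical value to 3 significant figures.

A ≈ 0.0153

Normalization requires ∫|Ψ|² du = 1, integrated from −∞ to ∞.
Carrying out the integral gives A² · 3·√(π)·a^5/4.
Hence A² = 1/[3·√(π)·a^5/4].
With a = 5.03: A² = 0.0002336 and A = 0.01528.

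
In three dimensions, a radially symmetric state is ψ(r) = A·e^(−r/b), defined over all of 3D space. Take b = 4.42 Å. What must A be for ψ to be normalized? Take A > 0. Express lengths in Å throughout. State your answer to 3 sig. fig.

Normalization requires ∫|ψ|² 4πr² dr = 1, integrated from 0 to ∞.
With ∫₀^∞ r^2 e^(−αr) dr = 2!/α^3, ∫|ψ|² 4πr² dr = A²·(π·b^3).
So A² = (π·b^3)^(−1).
With b = 4.42: A² = 0.003686 and A = 0.06071.

A ≈ 0.0607 Å^(-3/2)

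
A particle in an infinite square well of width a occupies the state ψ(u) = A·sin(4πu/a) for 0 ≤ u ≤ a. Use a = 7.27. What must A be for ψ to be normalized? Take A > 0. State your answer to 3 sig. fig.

Normalization requires ∫|ψ|² du = 1, integrated from 0 to a.
With ψ = A·sin(4πu/a), the integral evaluates to A²·[a/2].
Setting this equal to 1 gives A² = 1/(a/2).
Plugging in a = 7.27 yields A = 0.5245.

A ≈ 0.525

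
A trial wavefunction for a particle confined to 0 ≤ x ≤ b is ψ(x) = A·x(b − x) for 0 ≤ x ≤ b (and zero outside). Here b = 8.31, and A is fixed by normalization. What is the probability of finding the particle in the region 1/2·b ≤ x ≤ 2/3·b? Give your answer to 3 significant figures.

|ψ|² is the probability density, so P = ∫_{1/2·b}^{2/3·b} |ψ|² dx.
Since A² = 1/(b^5/30), this is the region integral divided by the full normalization integral.
In terms of u = x/b (A² and the length scale cancel between numerator and denominator), P = [∫_{1/2}^{2/3} u^2·(1 - u)^2 du] / [∫_{0}^{1} u^2·(1 - u)^2 du].
Using ∫ u^2·(1 - u)^2 du = u^3·(6·u^2 - 15·u + 10)/30, the numerator is 47/4860 and the denominator is 1/30.
Evaluating gives P = 47/162.

P ≈ 0.290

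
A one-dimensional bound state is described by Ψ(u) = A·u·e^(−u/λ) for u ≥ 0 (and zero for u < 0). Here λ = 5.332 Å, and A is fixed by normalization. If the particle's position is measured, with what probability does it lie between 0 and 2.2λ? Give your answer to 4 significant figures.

P ≈ 0.8149

|Ψ|² is the probability density, so P = ∫_{0}^{2.2λ} |Ψ|² du.
Since A² = 1/(λ^3/4), this is the region integral divided by the full normalization integral.
Substituting t = u/λ, A² and the length scale cancel in the ratio: P = ∫_{0}^{2.2} t^2·e^(-2·t) dt / ∫_{0}^{∞} t^2·e^(-2·t) dt.
Using ∫ t^2·e^(-2·t) dt = -(2·t^2 + 2·t + 1)·e^(-2·t)/4, the numerator is 1/4 - 377·e^(-22/5)/100 and the denominator is 1/4.
Taking the ratio, P = 0.81486.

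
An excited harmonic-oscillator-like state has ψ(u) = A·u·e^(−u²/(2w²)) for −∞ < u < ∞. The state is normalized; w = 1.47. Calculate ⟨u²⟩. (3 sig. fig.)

⟨u^2⟩ ≈ 3.24

⟨u²⟩ = ∫ u^2 |ψ|² du over the full domain.
Using the Gaussian integral ∫_{−∞}^{∞} e^(−αu²) du = √(π/α), since the A² factors cancel between numerator and denominator, ⟨u²⟩ = 3·w^2/2.
With w = 1.47, ⟨u^2⟩ = 3.241.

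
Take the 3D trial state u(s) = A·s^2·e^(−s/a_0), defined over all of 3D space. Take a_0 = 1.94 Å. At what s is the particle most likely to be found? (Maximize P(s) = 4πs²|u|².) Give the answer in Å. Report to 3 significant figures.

Differentiate P(s) = 4πs²|u|² with respect to s and set to zero.
This gives s = 3·a_0.
With a_0 = 1.94, the most probable radial distance is 5.820 Å.

s ≈ 5.82 Å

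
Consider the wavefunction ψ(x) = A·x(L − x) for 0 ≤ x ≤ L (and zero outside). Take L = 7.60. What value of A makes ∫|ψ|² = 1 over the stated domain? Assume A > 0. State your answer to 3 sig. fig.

Normalization requires ∫|ψ|² dx = 1, integrated from 0 to L.
Expanding the polynomial and integrating term by term, carrying out the integral gives A² · L^5/30.
Hence A² = 1/[L^5/30].
Plugging in L = 7.60 yields A = 0.03440.

A ≈ 0.0344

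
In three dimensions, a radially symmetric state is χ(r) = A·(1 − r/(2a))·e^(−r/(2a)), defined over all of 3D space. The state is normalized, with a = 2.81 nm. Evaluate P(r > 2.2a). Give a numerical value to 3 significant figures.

With dV = 4πr²dr, the probability is ∫|χ|² dV over r > 2.2a.
Normalization gives A² = 1/(8·π·a^3).
In terms of u = r/a (A², 4π and the length scale all cancel between numerator and denominator), P = [∫_{2.2}^{∞} u^2·(1 - u/2)^2·e^(-u) du] / [∫_{0}^{∞} u^2·(1 - u/2)^2·e^(-u) du].
With ∫ u^2·(1 - u/2)^2·e^(-u) du = -(u^4/4 + u^2 + 2·u + 2)·e^(-u) + C, the region integral is ≈ 1.8943 and the full one is 2.
Taking the ratio yields P = 0.9472.

P ≈ 0.947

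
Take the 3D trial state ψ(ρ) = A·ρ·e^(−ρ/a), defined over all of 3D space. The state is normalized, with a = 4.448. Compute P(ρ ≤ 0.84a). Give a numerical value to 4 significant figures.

P ≈ 0.02836

P = ∫ |ψ|² 4πρ² dρ over ρ ≤ 0.84a.
Normalization gives A² = 1/(3·π·a^5).
Substituting u = ρ/a, A², 4π and the length scale all cancel in the ratio: P = ∫_{0}^{0.84} u^4·e^(-2·u) du / ∫_{0}^{∞} u^4·e^(-2·u) du.
An antiderivative of u^4·e^(-2·u) is -(u^4/2 + u^3 + 3·u^2/2 + 3·u/2 + 3/4)·e^(-2·u); evaluating from 0 to 0.84 gives ≈ 0.0212704, while the full integral is 3/4.
Taking the ratio yields P = 0.028360.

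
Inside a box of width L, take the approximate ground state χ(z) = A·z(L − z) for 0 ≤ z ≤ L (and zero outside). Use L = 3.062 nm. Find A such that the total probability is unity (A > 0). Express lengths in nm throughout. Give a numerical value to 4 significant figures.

A ≈ 0.3338 nm^(-5/2)

We need A² ∫|f|² dz = 1, taking the integral from 0 to L.
Carrying out the integral gives A² · L^5/30.
Substituting L = 3.062 gives A² = 0.11145, so A = 0.33385.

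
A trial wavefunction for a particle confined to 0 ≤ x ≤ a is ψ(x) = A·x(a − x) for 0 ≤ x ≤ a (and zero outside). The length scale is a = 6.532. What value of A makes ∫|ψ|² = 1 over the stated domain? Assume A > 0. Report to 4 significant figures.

A ≈ 0.05023

Normalization requires ∫|ψ|² dx = 1, integrated from 0 to a.
Expanding the polynomial and integrating term by term, the integral (without the A² prefactor) comes out to a^5/30.
Hence A² = 1/[a^5/30].
With a = 6.532: A² = 0.0025228 and A = 0.050228.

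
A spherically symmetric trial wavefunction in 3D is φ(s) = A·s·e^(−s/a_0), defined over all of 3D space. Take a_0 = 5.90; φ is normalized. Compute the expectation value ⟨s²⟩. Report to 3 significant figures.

By definition ⟨s²⟩ = ∫ s^2 |φ(s)|² 4πs² ds.
The ratio of the moment integral to the normalization integral gives ⟨s²⟩ = 15·a_0^2/2.
With a_0 = 5.90, ⟨s^2⟩ = 261.1.

⟨s^2⟩ ≈ 261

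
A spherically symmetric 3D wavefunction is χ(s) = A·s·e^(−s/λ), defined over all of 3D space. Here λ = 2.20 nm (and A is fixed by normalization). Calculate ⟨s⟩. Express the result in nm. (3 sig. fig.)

⟨s⟩ ≈ 5.50 nm

By definition ⟨s⟩ = ∫ s |χ(s)|² 4πs² ds.
Recall ∫₀^∞ s^m e^(−s/β) ds = m!·β^(m+1), since the A² factors cancel between numerator and denominator, ⟨s⟩ = 5·λ/2.
With λ = 2.20, ⟨s⟩ = 5.500.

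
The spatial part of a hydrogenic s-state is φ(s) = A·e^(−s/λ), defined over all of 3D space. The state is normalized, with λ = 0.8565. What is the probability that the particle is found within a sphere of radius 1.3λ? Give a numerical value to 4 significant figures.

P = ∫ |φ|² 4πs² ds over s ≤ 1.3λ.
A² is fixed by ∫₀^∞ 4πs²|φ|² ds = 1, i.e. A² = (π·λ^3)^(−1).
Let u = s/λ; then A², 4π and the length scale all cancel, so P = ∫_{0}^{1.3} u^2·e^(-2·u) du ÷ ∫_{0}^{∞} u^2·e^(-2·u) du.
Using ∫ u^2·e^(-2·u) du = -(2·u^2 + 2·u + 1)·e^(-2·u)/4, the numerator is 1/4 - 349·e^(-13/5)/200 and the denominator is 1/4.
The region integral divided by the full integral gives P = 0.48157.

P ≈ 0.4816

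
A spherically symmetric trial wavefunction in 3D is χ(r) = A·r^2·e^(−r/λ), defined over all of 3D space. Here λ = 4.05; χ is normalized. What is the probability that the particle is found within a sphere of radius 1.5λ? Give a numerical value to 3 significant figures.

Integrate the radial probability density 4πr²|χ|² over r ≤ 1.5λ.
A² is fixed by ∫₀^∞ 4πr²|χ|² dr = 1, i.e. A² = (45·π·λ^7/2)^(−1).
In terms of u = r/λ (A², 4π and the length scale all cancel between numerator and denominator), P = [∫_{0}^{1.5} u^6·e^(-2·u) du] / [∫_{0}^{∞} u^6·e^(-2·u) du].
Using ∫ u^6·e^(-2·u) du = -(4·u^6 + 12·u^5 + 30·u^4 + 60·u^3 + 90·u^2 + 90·u + 45)·e^(-2·u)/8, the numerator is ≈ 0.18849 and the denominator is 45/8.
Taking the ratio yields P = 0.03351.

P ≈ 0.0335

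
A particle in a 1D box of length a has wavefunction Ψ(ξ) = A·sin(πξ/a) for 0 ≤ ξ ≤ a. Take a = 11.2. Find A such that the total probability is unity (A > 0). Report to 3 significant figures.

A ≈ 0.423

Normalization requires ∫|Ψ|² dξ = 1, integrated from 0 to a.
Using sin²θ = (1 − cos 2θ)/2, the integral (without the A² prefactor) comes out to a/2.
Plugging in a = 11.2 yields A = 0.4226.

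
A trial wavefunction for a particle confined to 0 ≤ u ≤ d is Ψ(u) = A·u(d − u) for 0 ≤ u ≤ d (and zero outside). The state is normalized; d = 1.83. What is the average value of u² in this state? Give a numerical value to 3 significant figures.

⟨u^2⟩ ≈ 0.957

The expectation value is the |Ψ|²-weighted average of u^2: ∫ u^2|Ψ|² du.
Expanding the polynomial and integrating term by term, the ratio of the moment integral to the normalization integral gives ⟨u²⟩ = 2·d^2/7.
With d = 1.83, ⟨u^2⟩ = 0.9568.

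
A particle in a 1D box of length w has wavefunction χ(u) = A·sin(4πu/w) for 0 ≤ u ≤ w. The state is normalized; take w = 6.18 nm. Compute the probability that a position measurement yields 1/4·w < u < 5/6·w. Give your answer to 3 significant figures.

The probability is P = ∫ |χ|² du over [1/4·w, 5/6·w].
The normalization integral ∫|χ|²du over the whole domain equals w/2·A², and A² cancels in the ratio.
In terms of t = u/w (A² and the length scale cancel between numerator and denominator), P = [∫_{1/4}^{5/6} sin(4·π·t)^2 dt] / [∫_{0}^{1} sin(4·π·t)^2 dt].
An antiderivative of sin(4·π·t)^2 is t/2 - sin(4·π·t)·cos(4·π·t)/(8·π); evaluating from 1/4 to 5/6 gives -√(3)/(32·π) + 7/24, while the full integral is 1/2.
Taking the ratio, P = -√(3)/(16·π) + 7/12.

P ≈ 0.549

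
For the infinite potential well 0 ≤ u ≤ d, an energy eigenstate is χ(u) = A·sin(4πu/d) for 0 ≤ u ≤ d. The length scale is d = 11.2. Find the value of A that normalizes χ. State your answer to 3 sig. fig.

We need A² ∫|f|² du = 1, taking the integral from 0 to d.
With ∫₀^d sin²(nπu/d) du = d/2, carrying out the integral gives A² · d/2.
Setting this equal to 1 gives A² = 1/(d/2).
Plugging in d = 11.2 yields A = 0.4226.

A ≈ 0.423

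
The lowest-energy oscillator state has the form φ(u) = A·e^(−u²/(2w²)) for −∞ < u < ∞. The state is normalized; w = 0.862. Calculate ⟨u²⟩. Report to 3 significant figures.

⟨u²⟩ = ∫ u^2 |φ|² du over the full domain.
Evaluating both integrals, ⟨u²⟩ = w^2/2.
Putting w = 0.862 gives 0.3715.

⟨u^2⟩ ≈ 0.372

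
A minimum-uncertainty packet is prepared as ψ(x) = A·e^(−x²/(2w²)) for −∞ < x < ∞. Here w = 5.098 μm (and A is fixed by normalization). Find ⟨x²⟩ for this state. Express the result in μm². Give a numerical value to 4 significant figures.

⟨x^2⟩ ≈ 12.99 μm^2

⟨x²⟩ = ∫ x^2 |ψ|² dx over the full domain.
With ∫_{−∞}^{∞} x^(2m) e^(−αx²) dx = (2m−1)!!·√π / (2^m α^(m+1/2)), since the A² factors cancel between numerator and denominator, ⟨x²⟩ = w^2/2.
Putting w = 5.098 gives 12.995.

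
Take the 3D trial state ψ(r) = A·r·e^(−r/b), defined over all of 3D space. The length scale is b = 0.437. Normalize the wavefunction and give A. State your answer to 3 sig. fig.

A ≈ 2.58

Normalization requires ∫|ψ|² 4πr² dr = 1, integrated from 0 to ∞.
(Spherical symmetry: dV = 4πr² dr.)
∫|ψ|² 4πr² dr = A²·(3·π·b^5).
So A² = (3·π·b^5)^(−1).
Plugging in b = 0.437 yields A = 2.580.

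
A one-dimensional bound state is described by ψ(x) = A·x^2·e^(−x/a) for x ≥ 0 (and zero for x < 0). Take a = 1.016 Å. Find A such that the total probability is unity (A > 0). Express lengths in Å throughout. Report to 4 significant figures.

A ≈ 1.110 Å^(-5/2)

Normalization requires ∫|ψ|² dx = 1, integrated from 0 to ∞.
The integral (without the A² prefactor) comes out to 3·a^5/4.
Setting this equal to 1 gives A² = 1/(3·a^5/4).
With a = 1.016: A² = 1.2316 and A = 1.1098.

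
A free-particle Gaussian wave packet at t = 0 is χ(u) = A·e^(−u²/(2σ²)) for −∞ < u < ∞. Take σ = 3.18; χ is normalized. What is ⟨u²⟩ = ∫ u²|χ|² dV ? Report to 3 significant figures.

The expectation value is the |χ|²-weighted average of u^2: ∫ u^2|χ|² du.
Using the Gaussian integral ∫_{−∞}^{∞} e^(−αu²) du = √(π/α), since the A² factors cancel between numerator and denominator, ⟨u²⟩ = σ^2/2.
Putting σ = 3.18 gives 5.056.

⟨u^2⟩ ≈ 5.06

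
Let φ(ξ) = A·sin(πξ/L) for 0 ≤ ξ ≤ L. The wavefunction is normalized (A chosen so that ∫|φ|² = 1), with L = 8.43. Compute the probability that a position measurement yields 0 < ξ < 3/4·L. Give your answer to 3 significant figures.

|φ|² is the probability density, so P = ∫_{0}^{3/4·L} |φ|² dξ.
The normalization integral ∫|φ|²dξ over the whole domain equals L/2·A², and A² cancels in the ratio.
In terms of u = ξ/L (A² and the length scale cancel between numerator and denominator), P = [∫_{0}^{3/4} sin(π·u)^2 du] / [∫_{0}^{1} sin(π·u)^2 du].
With ∫ sin(π·u)^2 du = u/2 - sin(2·π·u)/(4·π) + C, the region integral is 1/(4·π) + 3/8 and the full one is 1/2.
Evaluating gives P = (2 + 3·π)/(4·π).

P ≈ 0.909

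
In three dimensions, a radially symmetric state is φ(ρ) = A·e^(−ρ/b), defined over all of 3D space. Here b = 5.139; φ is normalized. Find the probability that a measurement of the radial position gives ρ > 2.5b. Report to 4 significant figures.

P ≈ 0.1247

With dV = 4πρ²dρ, the probability is ∫|φ|² dV over ρ > 2.5b.
The full normalization integral is A²·[π·b^3] = 1, fixing A².
Substituting u = ρ/b, A², 4π and the length scale all cancel in the ratio: P = ∫_{2.5}^{∞} u^2·e^(-2·u) du / ∫_{0}^{∞} u^2·e^(-2·u) du.
An antiderivative of u^2·e^(-2·u) is -(2·u^2 + 2·u + 1)·e^(-2·u)/4; evaluating from 2.5 to ∞ gives 37·e^(-5)/8, while the full integral is 1/4.
The region integral divided by the full integral gives P = 0.12465.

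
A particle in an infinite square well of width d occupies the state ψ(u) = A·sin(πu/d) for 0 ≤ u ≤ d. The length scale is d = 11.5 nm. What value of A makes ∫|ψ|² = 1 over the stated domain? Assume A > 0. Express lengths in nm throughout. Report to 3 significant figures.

Normalization requires ∫|ψ|² du = 1, integrated from 0 to d.
With ∫₀^d sin²(nπu/d) du = d/2, the integral (without the A² prefactor) comes out to d/2.
Setting this equal to 1 gives A² = 1/(d/2).
Plugging in d = 11.5 yields A = 0.4170.

A ≈ 0.417 nm^(-1/2)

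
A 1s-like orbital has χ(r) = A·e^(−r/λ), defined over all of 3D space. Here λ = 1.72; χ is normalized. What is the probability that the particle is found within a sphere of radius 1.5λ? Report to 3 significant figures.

P = ∫ |χ|² 4πr² dr over r ≤ 1.5λ.
The full normalization integral is A²·[π·λ^3] = 1, fixing A².
Substituting u = r/λ, A², 4π and the length scale all cancel in the ratio: P = ∫_{0}^{1.5} u^2·e^(-2·u) du / ∫_{0}^{∞} u^2·e^(-2·u) du.
Using ∫ u^2·e^(-2·u) du = -(2·u^2 + 2·u + 1)·e^(-2·u)/4, the numerator is 1/4 - 17·e^(-3)/8 and the denominator is 1/4.
The region integral divided by the full integral gives P = 0.5768.

P ≈ 0.577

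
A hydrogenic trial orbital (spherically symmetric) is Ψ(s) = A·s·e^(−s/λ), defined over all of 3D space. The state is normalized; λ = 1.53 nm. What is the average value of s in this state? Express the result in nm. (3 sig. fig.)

⟨s⟩ ≈ 3.83 nm

By definition ⟨s⟩ = ∫ s |Ψ(s)|² 4πs² ds.
Using ∫₀^∞ sⁿ e^(−αs) ds = n!/αⁿ⁺¹, evaluating both integrals, ⟨s⟩ = 5·λ/2.
Putting λ = 1.53 gives 3.825.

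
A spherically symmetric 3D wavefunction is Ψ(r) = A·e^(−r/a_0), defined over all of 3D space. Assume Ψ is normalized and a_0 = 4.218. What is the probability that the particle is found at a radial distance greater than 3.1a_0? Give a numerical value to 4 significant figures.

Integrate the radial probability density 4πr²|Ψ|² over r > 3.1a_0.
Normalization gives A² = 1/(π·a_0^3).
Let u = r/a_0; then A², 4π and the length scale all cancel, so P = ∫_{3.1}^{∞} u^2·e^(-2·u) du ÷ ∫_{0}^{∞} u^2·e^(-2·u) du.
An antiderivative of u^2·e^(-2·u) is -(2·u^2 + 2·u + 1)·e^(-2·u)/4; evaluating from 3.1 to ∞ gives 1321·e^(-31/5)/200, while the full integral is 1/4.
Taking the ratio yields P = 0.053618.

P ≈ 0.05362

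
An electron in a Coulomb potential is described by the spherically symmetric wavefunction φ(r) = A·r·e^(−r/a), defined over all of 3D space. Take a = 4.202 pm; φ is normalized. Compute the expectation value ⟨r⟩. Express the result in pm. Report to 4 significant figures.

⟨r⟩ ≈ 10.51 pm

By definition ⟨r⟩ = ∫ r |φ(r)|² 4πr² dr.
Recall ∫₀^∞ r^m e^(−r/β) dr = m!·β^(m+1), evaluating both integrals, ⟨r⟩ = 5·a/2.
Putting a = 4.202 gives 10.505.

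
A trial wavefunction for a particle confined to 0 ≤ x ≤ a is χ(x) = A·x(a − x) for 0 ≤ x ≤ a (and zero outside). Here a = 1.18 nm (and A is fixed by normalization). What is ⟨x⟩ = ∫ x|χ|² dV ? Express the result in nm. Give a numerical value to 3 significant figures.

⟨x⟩ ≈ 0.590 nm

⟨x⟩ = ∫ x |χ|² dx over the full domain.
Expanding the polynomial and integrating term by term, the ratio of the moment integral to the normalization integral gives ⟨x⟩ = a/2.
With a = 1.18, ⟨x⟩ = 0.5900.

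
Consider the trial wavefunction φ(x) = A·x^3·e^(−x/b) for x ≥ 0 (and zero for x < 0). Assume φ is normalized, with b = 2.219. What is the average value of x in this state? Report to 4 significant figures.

The expectation value is the |φ|²-weighted average of x: ∫ x|φ|² dx.
Recall ∫₀^∞ x^m e^(−x/β) dx = m!·β^(m+1), evaluating both integrals, ⟨x⟩ = 7·b/2.
With b = 2.219, ⟨x⟩ = 7.7665.

⟨x⟩ ≈ 7.767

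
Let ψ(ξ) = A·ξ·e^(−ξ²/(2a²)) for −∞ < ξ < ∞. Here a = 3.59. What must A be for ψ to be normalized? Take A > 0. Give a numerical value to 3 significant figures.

A ≈ 0.156

Require ∫ |ψ|² dξ = 1 over the whole domain.
With ψ = A·ξ·e^(−ξ²/(2a²)), the integral evaluates to A²·[√(π)·a^3/2].
So A² = (√(π)·a^3/2)^(−1).
Substituting a = 3.59 gives A² = 0.02439, so A = 0.1562.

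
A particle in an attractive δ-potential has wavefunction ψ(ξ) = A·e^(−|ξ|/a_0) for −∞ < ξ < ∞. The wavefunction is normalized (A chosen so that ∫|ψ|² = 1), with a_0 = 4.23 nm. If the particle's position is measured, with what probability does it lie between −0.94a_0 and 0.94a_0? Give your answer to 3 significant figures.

|ψ|² is the probability density, so P = ∫_{−0.94a_0}^{0.94a_0} |ψ|² dξ.
Since A² = 1/(a_0), this is the region integral divided by the full normalization integral.
By symmetry take twice the ξ ≥ 0 contribution in numerator and denominator; the 2's cancel. Substituting u = ξ/a_0, A² and the length scale cancel in the ratio: P = ∫_{0}^{0.94} e^(-2·u) du / ∫_{0}^{∞} e^(-2·u) du.
With ∫ e^(-2·u) du = -e^(-2·u)/2 + C, the region integral is 1/2 - e^(-47/25)/2 and the full one is 1/2.
Taking the ratio, P = 0.8474.

P ≈ 0.847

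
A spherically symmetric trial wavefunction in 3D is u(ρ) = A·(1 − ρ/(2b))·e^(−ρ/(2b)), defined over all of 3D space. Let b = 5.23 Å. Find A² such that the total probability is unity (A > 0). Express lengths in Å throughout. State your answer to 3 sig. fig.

The normalization condition is ∫|u|² 4πρ² dρ = 1 from 0 to ∞.
With ∫₀^∞ ρ^4 e^(−αρ) dρ = 4!/α^5, the integral (without the A² prefactor) comes out to 8·π·b^3.
Hence A² = 1/[8·π·b^3].
Plugging in b = 5.23 yields A = 0.01668.

A^2 ≈ 0.000278 Å^(-3)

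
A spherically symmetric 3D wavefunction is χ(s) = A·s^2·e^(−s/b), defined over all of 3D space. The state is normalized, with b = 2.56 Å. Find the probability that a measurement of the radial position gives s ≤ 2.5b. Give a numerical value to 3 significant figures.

P = ∫ |χ|² 4πs² ds over s ≤ 2.5b.
Normalization gives A² = 1/(45·π·b^7/2).
Substituting u = s/b, A², 4π and the length scale all cancel in the ratio: P = ∫_{0}^{2.5} u^6·e^(-2·u) du / ∫_{0}^{∞} u^6·e^(-2·u) du.
Using ∫ u^6·e^(-2·u) du = -(4·u^6 + 12·u^5 + 30·u^4 + 60·u^3 + 90·u^2 + 90·u + 45)·e^(-2·u)/8, the numerator is ≈ 1.3377 and the denominator is 45/8.
Taking the ratio yields P = 0.2378.

P ≈ 0.238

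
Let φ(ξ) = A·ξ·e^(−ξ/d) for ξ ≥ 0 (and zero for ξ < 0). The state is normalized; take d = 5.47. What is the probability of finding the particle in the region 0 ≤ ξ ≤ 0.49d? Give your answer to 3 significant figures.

|φ|² is the probability density, so P = ∫_{0}^{0.49d} |φ|² dξ.
Since A² = 1/(d^3/4), this is the region integral divided by the full normalization integral.
In terms of u = ξ/d (A² and the length scale cancel between numerator and denominator), P = [∫_{0}^{0.49} u^2·e^(-2·u) du] / [∫_{0}^{∞} u^2·e^(-2·u) du].
With ∫ u^2·e^(-2·u) du = -(2·u^2 + 2·u + 1)·e^(-2·u)/4 + C, the region integral is ≈ 0.019165 and the full one is 1/4.
Taking the ratio, P = 0.07666.

P ≈ 0.0767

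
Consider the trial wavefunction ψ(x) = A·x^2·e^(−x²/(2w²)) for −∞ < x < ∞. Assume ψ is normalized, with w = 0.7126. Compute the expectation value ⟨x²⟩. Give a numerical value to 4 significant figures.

By definition ⟨x²⟩ = ∫ x^2 |ψ(x)|² dx.
Evaluating both integrals, ⟨x²⟩ = 5·w^2/2.
With w = 0.7126, ⟨x^2⟩ = 1.2695.

⟨x^2⟩ ≈ 1.269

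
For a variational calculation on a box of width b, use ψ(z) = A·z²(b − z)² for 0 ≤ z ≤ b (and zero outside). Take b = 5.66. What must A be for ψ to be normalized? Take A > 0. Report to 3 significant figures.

The normalization condition is ∫|ψ|² dz = 1 from 0 to b.
Expanding the polynomial and integrating term by term, with ψ = A·z²(b − z)², the integral evaluates to A²·[b^9/630].
So A² = (b^9/630)^(−1).
Plugging in b = 5.66 yields A = 0.01028.

A ≈ 0.0103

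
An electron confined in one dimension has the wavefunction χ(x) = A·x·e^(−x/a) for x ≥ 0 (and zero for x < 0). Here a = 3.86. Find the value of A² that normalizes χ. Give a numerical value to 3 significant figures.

A^2 ≈ 0.0696

Normalization requires ∫|χ|² dx = 1, integrated from 0 to ∞.
Recall ∫₀^∞ x^m e^(−x/β) dx = m!·β^(m+1), with χ = A·x·e^(−x/a), the integral evaluates to A²·[a^3/4].
With a = 3.86: A² = 0.06955 and A = 0.2637.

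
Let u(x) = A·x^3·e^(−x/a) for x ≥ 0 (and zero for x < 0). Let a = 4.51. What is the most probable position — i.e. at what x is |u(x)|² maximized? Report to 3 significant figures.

x ≈ 13.5

Differentiate |u(x)|² with respect to x and set to zero.
Solving yields x = 3·a.
With a = 4.51, the most probable position is 13.53.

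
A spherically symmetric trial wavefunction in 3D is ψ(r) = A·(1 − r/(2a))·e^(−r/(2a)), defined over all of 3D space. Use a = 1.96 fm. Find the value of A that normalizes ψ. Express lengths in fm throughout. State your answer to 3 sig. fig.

We need A² ∫|f|² 4πr² dr = 1, taking the integral from 0 to ∞.
The angular integral contributes 4π, leaving ∫₀^∞ r²|ψ|² dr.
With ψ = A·(1 − r/(2a))·e^(−r/(2a)), the integral evaluates to A²·[8·π·a^3].
With a = 1.96: A² = 0.005284 and A = 0.07269.

A ≈ 0.0727 fm^(-3/2)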